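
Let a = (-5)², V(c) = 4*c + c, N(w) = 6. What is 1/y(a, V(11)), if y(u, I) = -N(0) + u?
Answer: 1/19 ≈ 0.052632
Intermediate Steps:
V(c) = 5*c
a = 25
y(u, I) = -6 + u (y(u, I) = -1*6 + u = -6 + u)
1/y(a, V(11)) = 1/(-6 + 25) = 1/19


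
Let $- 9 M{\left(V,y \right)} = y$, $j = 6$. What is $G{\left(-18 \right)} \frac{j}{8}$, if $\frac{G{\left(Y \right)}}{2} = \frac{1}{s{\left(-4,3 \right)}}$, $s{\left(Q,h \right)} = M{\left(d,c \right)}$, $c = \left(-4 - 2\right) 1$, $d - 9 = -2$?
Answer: $\frac{9}{4} \approx 2.25$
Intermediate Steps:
$d = 7$ ($d = 9 - 2 = 7$)
$c = -6$ ($c = \left(-6\right) 1 = -6$)
$M{\left(V,y \right)} = - \frac{y}{9}$
$s{\left(Q,h \right)} = \frac{2}{3}$ ($s{\left(Q,h \right)} = \left(- \frac{1}{9}\right) \left(-6\right) = \frac{2}{3}$)
$G{\left(Y \right)} = 3$ ($G{\left(Y \right)} = \frac{2}{\frac{2}{3}} = 2 \cdot \frac{3}{2} = 3$)
$G{\left(-18 \right)} \frac{j}{8} = 3 \cdot \frac{6}{8} = 3 \cdot 6 \cdot \frac{1}{8} = 3 \cdot \frac{3}{4} = \frac{9}{4}$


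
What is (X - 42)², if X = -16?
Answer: 3364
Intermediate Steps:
(X - 42)² = (-16 - 42)² = (-58)² = 3364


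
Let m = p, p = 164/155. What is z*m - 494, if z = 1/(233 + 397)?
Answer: -24119468/48825 ≈ -494.00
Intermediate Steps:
p = 164/155 (p = 164*(1/155) = 164/155 ≈ 1.0581)
m = 164/155 ≈ 1.0581
z = 1/630 ≈ 0.0015873
z*m - 494 = (1/630)*(164/155) - 494 = 82/48825 - 494 = -24119468/48825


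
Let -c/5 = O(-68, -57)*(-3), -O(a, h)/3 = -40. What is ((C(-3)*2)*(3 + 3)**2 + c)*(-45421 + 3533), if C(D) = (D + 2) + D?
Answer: -63334656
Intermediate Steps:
O(a, h) = 120 (O(a, h) = -3*(-40) = 120)
C(D) = 2 + 2*D (C(D) = (2 + D) + D = 2 + 2*D)
c = 1800 (c = -600*(-3) = -5*(-360) = 1800)
((C(-3)*2)*(3 + 3)**2 + c)*(-45421 + 3533) = (((2 + 2*(-3))*2)*(3 + 3)**2 + 1800)*(-45421 + 3533) = (((2 - 6)*2)*6**2 + 1800)*(-41888) = (-4*2*36 + 1800)*(-41888) = (-8*36 + 1800)*(-41888) = (-288 + 1800)*(-41888) = 1512*(-41888) = -63334656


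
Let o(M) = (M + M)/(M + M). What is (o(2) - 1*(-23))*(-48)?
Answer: -1152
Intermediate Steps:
o(M) = 1 (o(M) = (2*M)/((2*M)) = (2*M)*(1/(2*M)) = 1)
(o(2) - 1*(-23))*(-48) = (1 - 1*(-23))*(-48) = (1 + 23)*(-48) = 24*(-48) = -1152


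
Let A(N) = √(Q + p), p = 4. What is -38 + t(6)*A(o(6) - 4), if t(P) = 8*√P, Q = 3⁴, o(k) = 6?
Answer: -38 + 8*√510 ≈ 142.67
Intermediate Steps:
Q = 81
A(N) = √85 (A(N) = √(81 + 4) = √85)
-38 + t(6)*A(o(6) - 4) = -38 + (8*√6)*√85 = -38 + 8*√510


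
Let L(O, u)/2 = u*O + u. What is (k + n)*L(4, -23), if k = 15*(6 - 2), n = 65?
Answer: -28750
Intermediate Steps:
L(O, u) = 2*u + 2*O*u (L(O, u) = 2*(u*O + u) = 2*(O*u + u) = 2*(u + O*u) = 2*u + 2*O*u)
k = 60 (k = 15*4 = 60)
(k + n)*L(4, -23) = (60 + 65)*(2*(-23)*(1 + 4)) = 125*(2*(-23)*5) = 125*(-230) = -28750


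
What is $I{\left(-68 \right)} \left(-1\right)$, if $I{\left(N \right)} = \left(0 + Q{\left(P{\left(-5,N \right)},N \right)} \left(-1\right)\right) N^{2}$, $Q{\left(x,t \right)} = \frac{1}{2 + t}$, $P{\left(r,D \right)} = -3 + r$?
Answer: $- \frac{2312}{33} \approx -70.061$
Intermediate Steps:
$I{\left(N \right)} = - \frac{N^{2}}{2 + N}$ ($I{\left(N \right)} = \left(0 + \frac{1}{2 + N} \left(-1\right)\right) N^{2} = \left(0 - \frac{1}{2 + N}\right) N^{2} = - \frac{1}{2 + N} N^{2} = - \frac{N^{2}}{2 + N}$)
$I{\left(-68 \right)} \left(-1\right) = - \frac{\left(-68\right)^{2}}{2 - 68} \left(-1\right) = \left(-1\right) 4624 \frac{1}{-66} \left(-1\right) = \left(-1\right) 4624 \left(- \frac{1}{66}\right) \left(-1\right) = \frac{2312}{33} \left(-1\right) = - \frac{2312}{33}$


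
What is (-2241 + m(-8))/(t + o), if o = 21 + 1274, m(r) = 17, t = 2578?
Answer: -2224/3873 ≈ -0.57423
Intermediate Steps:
o = 1295
(-2241 + m(-8))/(t + o) = (-2241 + 17)/(2578 + 1295) = -2224/3873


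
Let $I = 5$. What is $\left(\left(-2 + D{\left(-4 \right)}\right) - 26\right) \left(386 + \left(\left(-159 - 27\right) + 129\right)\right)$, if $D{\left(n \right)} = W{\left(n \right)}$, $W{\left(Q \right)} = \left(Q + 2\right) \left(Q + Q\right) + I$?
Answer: $-2303$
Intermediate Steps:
$W{\left(Q \right)} = 5 + 2 Q \left(2 + Q\right)$ ($W{\left(Q \right)} = \left(Q + 2\right) \left(Q + Q\right) + 5 = \left(2 + Q\right) 2 Q + 5 = 2 Q \left(2 + Q\right) + 5 = 5 + 2 Q \left(2 + Q\right)$)
$D{\left(n \right)} = 5 + 2 n^{2} + 4 n$
$\left(\left(-2 + D{\left(-4 \right)}\right) - 26\right) \left(386 + \left(\left(-159 - 27\right) + 129\right)\right) = \left(\left(-2 + \left(5 + 2 \left(-4\right)^{2} + 4 \left(-4\right)\right)\right) - 26\right) \left(386 + \left(\left(-159 - 27\right) + 129\right)\right) = \left(\left(-2 + \left(5 + 2 \cdot 16 - 16\right)\right) - 26\right) \left(386 + \left(-186 + 129\right)\right) = \left(\left(-2 + \left(5 + 32 - 16\right)\right) - 26\right) \left(386 - 57\right) = \left(\left(-2 + 21\right) - 26\right) 329 = \left(19 - 26\right) 329 = \left(-7\right) 329 = -2303$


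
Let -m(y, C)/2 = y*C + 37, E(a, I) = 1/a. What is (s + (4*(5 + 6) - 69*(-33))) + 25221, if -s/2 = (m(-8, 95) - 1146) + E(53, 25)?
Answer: 1427924/53 ≈ 26942.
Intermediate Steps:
m(y, C) = -74 - 2*C*y (m(y, C) = -2*(y*C + 37) = -2*(C*y + 37) = -2*(37 + C*y) = -74 - 2*C*y)
s = -31802/53 (s = -2*(((-74 - 2*95*(-8)) - 1146) + 1/53) = -2*(((-74 + 1520) - 1146) + 1/53) = -2*((1446 - 1146) + 1/53) = -2*(300 + 1/53) = -2*15901/53 = -31802/53 ≈ -600.04)
(s + (4*(5 + 6) - 69*(-33))) + 25221 = (-31802/53 + (4*(5 + 6) - 69*(-33))) + 25221 = (-31802/53 + (4*11 + 2277)) + 25221 = (-31802/53 + (44 + 2277)) + 25221 = (-31802/53 + 2321) + 25221 = 91211/53 + 25221 = 1427924/53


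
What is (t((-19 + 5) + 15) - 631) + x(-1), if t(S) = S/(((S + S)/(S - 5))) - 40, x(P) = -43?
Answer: -716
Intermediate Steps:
t(S) = -85/2 + S/2 (t(S) = S/(((2*S)/(-5 + S))) - 40 = S/((2*S/(-5 + S))) - 40 = ((-5 + S)/(2*S))*S - 40 = (-5/2 + S/2) - 40 = -85/2 + S/2)
(t((-19 + 5) + 15) - 631) + x(-1) = ((-85/2 + ((-19 + 5) + 15)/2) - 631) - 43 = ((-85/2 + (-14 + 15)/2) - 631) - 43 = ((-85/2 + (½)*1) - 631) - 43 = ((-85/2 + ½) - 631) - 43 = (-42 - 631) - 43 = -673 - 43 = -716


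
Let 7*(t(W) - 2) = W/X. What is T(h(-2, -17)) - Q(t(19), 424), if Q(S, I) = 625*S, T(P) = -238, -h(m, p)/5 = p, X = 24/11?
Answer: -380609/168 ≈ -2265.5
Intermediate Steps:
X = 24/11 (X = 24*(1/11) = 24/11 ≈ 2.1818)
h(m, p) = -5*p
t(W) = 2 + 11*W/168 (t(W) = 2 + (W/(24/11))/7 = 2 + (W*(11/24))/7 = 2 + (11*W/24)/7 = 2 + 11*W/168)
T(h(-2, -17)) - Q(t(19), 424) = -238 - 625*(2 + (11/168)*19) = -238 - 625*(2 + 209/168) = -238 - 625*545/168 = -238 - 1*340625/168 = -238 - 340625/168 = -380609/168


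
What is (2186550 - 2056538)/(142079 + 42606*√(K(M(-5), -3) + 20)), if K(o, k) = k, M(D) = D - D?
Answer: -18471974948/10673168771 + 5539291272*√17/10673168771 ≈ 0.40917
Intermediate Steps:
M(D) = 0
(2186550 - 2056538)/(142079 + 42606*√(K(M(-5), -3) + 20)) = (2186550 - 2056538)/(142079 + 42606*√(-3 + 20)) = 130012/(142079 + 42606*√17)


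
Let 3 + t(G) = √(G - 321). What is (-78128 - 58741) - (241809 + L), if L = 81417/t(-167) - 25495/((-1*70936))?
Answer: -1904721725465/5036456 + 23262*I*√122/71 ≈ -3.7819e+5 + 3618.8*I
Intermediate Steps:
t(G) = -3 + √(-321 + G) (t(G) = -3 + √(G - 321) = -3 + √(-321 + G))
L = 25495/70936 + 81417/(-3 + 2*I*√122) (L = 81417/(-3 + √(-321 - 167)) - 25495/((-1*70936)) = 81417/(-3 + √(-488)) - 25495/(-70936) = 81417/(-3 + 2*I*√122) - 25495*(-1/70936) = 81417/(-3 + 2*I*√122) + 25495/70936 = 25495/70936 + 81417/(-3 + 2*I*√122) ≈ -491.09 - 3618.8*I)
(-78128 - 58741) - (241809 + L) = (-78128 - 58741) - (241809 + (-5775319827*I + 50990*√122)/(70936*(2*√122 + 3*I))) = -136869 + (-241809 - (-5775319827*I + 50990*√122)/(70936*(2*√122 + 3*I))) = -378678 - (-5775319827*I + 50990*√122)/(70936*(2*√122 + 3*I))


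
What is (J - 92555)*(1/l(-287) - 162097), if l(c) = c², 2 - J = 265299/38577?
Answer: 1444694605961997120/96289361 ≈ 1.5004e+10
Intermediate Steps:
J = -62715/12859 (J = 2 - 265299/38577 = 2 - 1*88433/12859 = 2 - 88433/12859 = -62715/12859 ≈ -4.8771)
(J - 92555)*(1/l(-287) - 162097) = (-62715/12859 - 92555)*(1/((-287)²) - 162097) = -1190227460*(1/82369 - 162097)/12859 = -1190227460/12859*(-13351767792/82369) = 1444694605961997120/96289361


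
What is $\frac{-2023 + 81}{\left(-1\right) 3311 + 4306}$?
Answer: $- \frac{1942}{995} \approx -1.9518$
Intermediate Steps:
$\frac{-2023 + 81}{\left(-1\right) 3311 + 4306} = - \frac{1942}{-3311 + 4306} = - \frac{1942}{995}$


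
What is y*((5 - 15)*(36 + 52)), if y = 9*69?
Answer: -546480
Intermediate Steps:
y = 621
y*((5 - 15)*(36 + 52)) = 621*((5 - 15)*(36 + 52)) = 621*(-10*88) = 621*(-880) = -546480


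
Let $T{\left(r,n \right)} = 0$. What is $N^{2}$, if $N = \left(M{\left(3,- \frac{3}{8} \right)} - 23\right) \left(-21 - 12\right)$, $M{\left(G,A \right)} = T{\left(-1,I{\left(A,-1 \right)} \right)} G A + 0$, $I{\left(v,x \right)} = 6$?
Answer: $576081$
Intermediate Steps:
$M{\left(G,A \right)} = 0$ ($M{\left(G,A \right)} = 0 G A + 0 = 0 A + 0 = 0 + 0 = 0$)
$N = 759$ ($N = \left(0 - 23\right) \left(-21 - 12\right) = \left(-23\right) \left(-33\right) = 759$)
$N^{2} = 759^{2} = 576081$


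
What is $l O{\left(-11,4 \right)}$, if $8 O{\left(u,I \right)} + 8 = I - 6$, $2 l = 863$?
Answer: $- \frac{4315}{8} \approx -539.38$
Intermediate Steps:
$l = \frac{863}{2}$ ($l = \frac{1}{2} \cdot 863 = \frac{863}{2} \approx 431.5$)
$O{\left(u,I \right)} = - \frac{7}{4} + \frac{I}{8}$ ($O{\left(u,I \right)} = -1 + \frac{I - 6}{8} = -1 + \frac{-6 + I}{8} = -1 + \left(- \frac{3}{4} + \frac{I}{8}\right) = - \frac{7}{4} + \frac{I}{8}$)
$l O{\left(-11,4 \right)} = \frac{863 \left(- \frac{7}{4} + \frac{1}{8} \cdot 4\right)}{2} = \frac{863 \left(- \frac{7}{4} + \frac{1}{2}\right)}{2} = \frac{863}{2} \left(- \frac{5}{4}\right) = - \frac{4315}{8}$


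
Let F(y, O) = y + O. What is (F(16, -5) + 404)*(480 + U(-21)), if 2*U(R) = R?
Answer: 389685/2 ≈ 1.9484e+5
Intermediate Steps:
F(y, O) = O + y
U(R) = R/2
(F(16, -5) + 404)*(480 + U(-21)) = ((-5 + 16) + 404)*(480 + (½)*(-21)) = (11 + 404)*(480 - 21/2) = 415*(939/2) = 389685/2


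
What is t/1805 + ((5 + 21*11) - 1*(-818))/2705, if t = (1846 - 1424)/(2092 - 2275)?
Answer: 13880420/35740083 ≈ 0.38837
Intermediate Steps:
t = -422/183 (t = 422/(-183) = 422*(-1/183) = -422/183 ≈ -2.3060)
t/1805 + ((5 + 21*11) - 1*(-818))/2705 = -422/183/1805 + ((5 + 21*11) - 1*(-818))/2705 = -422/183*1/1805 + ((5 + 231) + 818)*(1/2705) = -422/330315 + (236 + 818)*(1/2705) = -422/330315 + 1054*(1/2705) = -422/330315 + 1054/2705 = 13880420/35740083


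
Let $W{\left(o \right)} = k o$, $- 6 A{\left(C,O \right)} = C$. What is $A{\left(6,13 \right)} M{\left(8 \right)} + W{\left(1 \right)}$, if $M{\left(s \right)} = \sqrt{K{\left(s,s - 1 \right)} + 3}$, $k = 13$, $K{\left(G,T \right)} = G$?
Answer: $13 - \sqrt{11} \approx 9.6834$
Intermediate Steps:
$A{\left(C,O \right)} = - \frac{C}{6}$
$W{\left(o \right)} = 13 o$
$M{\left(s \right)} = \sqrt{3 + s}$ ($M{\left(s \right)} = \sqrt{s + 3} = \sqrt{3 + s}$)
$A{\left(6,13 \right)} M{\left(8 \right)} + W{\left(1 \right)} = \left(- \frac{1}{6}\right) 6 \sqrt{3 + 8} + 13 \cdot 1 = - \sqrt{11} + 13 = 13 - \sqrt{11}$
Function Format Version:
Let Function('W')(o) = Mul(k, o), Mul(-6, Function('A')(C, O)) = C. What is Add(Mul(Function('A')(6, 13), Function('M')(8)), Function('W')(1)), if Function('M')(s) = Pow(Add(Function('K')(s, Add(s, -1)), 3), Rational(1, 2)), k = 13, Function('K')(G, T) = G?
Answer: Add(13, Mul(-1, Pow(11, Rational(1, 2)))) ≈ 9.6834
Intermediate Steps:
Function('A')(C, O) = Mul(Rational(-1, 6), C)
Function('W')(o) = Mul(13, o)
Function('M')(s) = Pow(Add(3, s), Rational(1, 2)) (Function('M')(s) = Pow(Add(s, 3), Rational(1, 2)) = Pow(Add(3, s), Rational(1, 2)))
Add(Mul(Function('A')(6, 13), Function('M')(8)), Function('W')(1)) = Add(Mul(Mul(Rational(-1, 6), 6), Pow(Add(3, 8), Rational(1, 2))), Mul(13, 1)) = Add(Mul(-1, Pow(11, Rational(1, 2))), 13) = Add(13, Mul(-1, Pow(11, Rational(1, 2))))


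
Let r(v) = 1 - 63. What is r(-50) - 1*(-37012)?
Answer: 36950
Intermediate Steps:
r(v) = -62
r(-50) - 1*(-37012) = -62 - 1*(-37012) = -62 + 37012 = 36950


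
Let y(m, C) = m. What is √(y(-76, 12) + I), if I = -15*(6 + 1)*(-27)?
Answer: √2759 ≈ 52.526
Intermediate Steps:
I = 2835 (I = -15*7*(-27) = -105*(-27) = 2835)
√(y(-76, 12) + I) = √(-76 + 2835) = √2759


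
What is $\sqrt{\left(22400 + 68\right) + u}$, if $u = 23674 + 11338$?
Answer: $2 \sqrt{14370} \approx 239.75$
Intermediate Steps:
$u = 35012$
$\sqrt{\left(22400 + 68\right) + u} = \sqrt{\left(22400 + 68\right) + 35012} = \sqrt{22468 + 35012} = \sqrt{57480} = 2 \sqrt{14370}$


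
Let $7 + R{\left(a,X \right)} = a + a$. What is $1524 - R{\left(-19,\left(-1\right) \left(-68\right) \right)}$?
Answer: $1569$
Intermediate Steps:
$R{\left(a,X \right)} = -7 + 2 a$ ($R{\left(a,X \right)} = -7 + \left(a + a\right) = -7 + 2 a$)
$1524 - R{\left(-19,\left(-1\right) \left(-68\right) \right)} = 1524 - \left(-7 + 2 \left(-19\right)\right) = 1524 - \left(-7 - 38\right) = 1524 - -45 = 1524 + 45 = 1569$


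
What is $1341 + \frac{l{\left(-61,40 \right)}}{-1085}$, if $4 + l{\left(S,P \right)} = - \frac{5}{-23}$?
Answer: $\frac{33464742}{24955} \approx 1341.0$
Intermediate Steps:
$l{\left(S,P \right)} = - \frac{87}{23}$ ($l{\left(S,P \right)} = -4 - \frac{5}{-23} = -4 - - \frac{5}{23} = -4 + \frac{5}{23} = - \frac{87}{23}$)
$1341 + \frac{l{\left(-61,40 \right)}}{-1085} = 1341 - \frac{87}{23 \left(-1085\right)} = 1341 - - \frac{87}{24955} = 1341 + \frac{87}{24955} = \frac{33464742}{24955}$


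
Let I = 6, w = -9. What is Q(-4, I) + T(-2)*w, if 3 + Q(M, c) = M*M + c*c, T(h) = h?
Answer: 67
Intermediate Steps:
Q(M, c) = -3 + M² + c² (Q(M, c) = -3 + (M*M + c*c) = -3 + (M² + c²) = -3 + M² + c²)
Q(-4, I) + T(-2)*w = (-3 + (-4)² + 6²) - 2*(-9) = (-3 + 16 + 36) + 18 = 49 + 18 = 67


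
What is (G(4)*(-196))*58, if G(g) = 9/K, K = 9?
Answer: -11368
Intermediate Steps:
G(g) = 1 (G(g) = 9/9 = 9*(⅑) = 1)
(G(4)*(-196))*58 = (1*(-196))*58 = -196*58 = -11368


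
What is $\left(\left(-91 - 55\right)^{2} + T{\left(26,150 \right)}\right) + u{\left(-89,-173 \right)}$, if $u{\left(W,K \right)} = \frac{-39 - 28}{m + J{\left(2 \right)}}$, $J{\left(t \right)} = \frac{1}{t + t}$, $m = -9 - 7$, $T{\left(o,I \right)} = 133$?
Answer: $\frac{1351555}{63} \approx 21453.0$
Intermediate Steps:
$m = -16$
$J{\left(t \right)} = \frac{1}{2 t}$
$u{\left(W,K \right)} = \frac{268}{63}$ ($u{\left(W,K \right)} = \frac{-39 - 28}{-16 + \frac{1}{2 \cdot 2}} = - \frac{67}{-16 + \frac{1}{2} \cdot \frac{1}{2}} = - \frac{67}{-16 + \frac{1}{4}} = - \frac{67}{- \frac{63}{4}} = \left(-67\right) \left(- \frac{4}{63}\right) = \frac{268}{63}$)
$\left(\left(-91 - 55\right)^{2} + T{\left(26,150 \right)}\right) + u{\left(-89,-173 \right)} = \left(\left(-91 - 55\right)^{2} + 133\right) + \frac{268}{63} = \left(\left(-146\right)^{2} + 133\right) + \frac{268}{63} = \left(21316 + 133\right) + \frac{268}{63} = 21449 + \frac{268}{63} = \frac{1351555}{63}$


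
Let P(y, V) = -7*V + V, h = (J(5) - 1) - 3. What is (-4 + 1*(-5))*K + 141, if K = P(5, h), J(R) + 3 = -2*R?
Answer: -777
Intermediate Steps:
J(R) = -3 - 2*R
h = -17 (h = ((-3 - 2*5) - 1) - 3 = ((-3 - 10) - 1) - 3 = (-13 - 1) - 3 = -14 - 3 = -17)
P(y, V) = -6*V
K = 102 (K = -6*(-17) = 102)
(-4 + 1*(-5))*K + 141 = (-4 + 1*(-5))*102 + 141 = (-4 - 5)*102 + 141 = -9*102 + 141 = -918 + 141 = -777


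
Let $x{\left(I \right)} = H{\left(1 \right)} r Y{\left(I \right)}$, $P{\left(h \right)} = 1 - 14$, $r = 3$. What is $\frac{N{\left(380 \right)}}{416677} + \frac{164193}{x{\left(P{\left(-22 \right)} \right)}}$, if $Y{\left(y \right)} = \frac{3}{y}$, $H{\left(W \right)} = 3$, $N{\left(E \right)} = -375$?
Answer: $- \frac{296466938906}{3750093} \approx -79056.0$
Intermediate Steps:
$P{\left(h \right)} = -13$ ($P{\left(h \right)} = 1 - 14 = -13$)
$x{\left(I \right)} = \frac{27}{I}$ ($x{\left(I \right)} = 3 \cdot 3 \frac{3}{I} = 9 \frac{3}{I} = \frac{27}{I}$)
$\frac{N{\left(380 \right)}}{416677} + \frac{164193}{x{\left(P{\left(-22 \right)} \right)}} = - \frac{375}{416677} + \frac{164193}{27 \frac{1}{-13}} = \left(-375\right) \frac{1}{416677} + \frac{164193}{27 \left(- \frac{1}{13}\right)} = - \frac{375}{416677} + \frac{164193}{- \frac{27}{13}} = - \frac{375}{416677} + 164193 \left(- \frac{13}{27}\right) = - \frac{375}{416677} - \frac{711503}{9} = - \frac{296466938906}{3750093}$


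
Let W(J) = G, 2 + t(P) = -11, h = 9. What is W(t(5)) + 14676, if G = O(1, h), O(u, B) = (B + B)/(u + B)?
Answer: 73389/5 ≈ 14678.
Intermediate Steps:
t(P) = -13 (t(P) = -2 - 11 = -13)
O(u, B) = 2*B/(B + u) (O(u, B) = (2*B)/(B + u) = 2*B/(B + u))
G = 9/5 (G = 2*9/(9 + 1) = 2*9/10 = 2*9*(⅒) = 9/5 ≈ 1.8000)
W(J) = 9/5
W(t(5)) + 14676 = 9/5 + 14676 = 73389/5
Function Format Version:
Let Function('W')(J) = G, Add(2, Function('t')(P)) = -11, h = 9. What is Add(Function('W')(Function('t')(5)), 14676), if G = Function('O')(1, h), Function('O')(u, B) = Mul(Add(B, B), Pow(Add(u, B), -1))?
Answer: Rational(73389, 5) ≈ 14678.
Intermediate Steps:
Function('t')(P) = -13 (Function('t')(P) = Add(-2, -11) = -13)
Function('O')(u, B) = Mul(2, B, Pow(Add(B, u), -1)) (Function('O')(u, B) = Mul(Mul(2, B), Pow(Add(B, u), -1)) = Mul(2, B, Pow(Add(B, u), -1)))
G = Rational(9, 5) (G = Mul(2, 9, Pow(Add(9, 1), -1)) = Mul(2, 9, Pow(10, -1)) = Mul(2, 9, Rational(1, 10)) = Rational(9, 5) ≈ 1.8000)
Function('W')(J) = Rational(9, 5)
Add(Function('W')(Function('t')(5)), 14676) = Add(Rational(9, 5), 14676) = Rational(73389, 5)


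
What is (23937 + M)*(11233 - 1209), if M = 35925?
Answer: 600056688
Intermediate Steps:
(23937 + M)*(11233 - 1209) = (23937 + 35925)*(11233 - 1209) = 59862*10024 = 600056688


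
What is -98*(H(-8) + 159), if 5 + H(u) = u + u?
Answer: -13524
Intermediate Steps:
H(u) = -5 + 2*u (H(u) = -5 + (u + u) = -5 + 2*u)
-98*(H(-8) + 159) = -98*((-5 + 2*(-8)) + 159) = -98*((-5 - 16) + 159) = -98*(-21 + 159) = -98*138 = -13524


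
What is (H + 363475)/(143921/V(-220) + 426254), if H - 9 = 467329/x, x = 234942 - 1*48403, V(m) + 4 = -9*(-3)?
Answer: 173277934635/206182862473 ≈ 0.84041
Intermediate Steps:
V(m) = 23 (V(m) = -4 - 9*(-3) = -4 + 27 = 23)
x = 186539 (x = 234942 - 48403 = 186539)
H = 2146180/186539 (H = 9 + 467329/186539 = 2146180/186539 ≈ 11.505)
(H + 363475)/(143921/V(-220) + 426254) = (2146180/186539 + 363475)/(143921/23 + 426254) = 67804409205/(186539*(143921*(1/23) + 426254)) = 67804409205/(186539*(143921/23 + 426254)) = 67804409205/(186539*(9947763/23)) = (67804409205/186539)*(23/9947763) = 173277934635/206182862473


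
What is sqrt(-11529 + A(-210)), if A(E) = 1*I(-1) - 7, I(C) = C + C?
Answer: 3*I*sqrt(1282) ≈ 107.42*I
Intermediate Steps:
I(C) = 2*C
A(E) = -9 (A(E) = 1*(2*(-1)) - 7 = 1*(-2) - 7 = -2 - 7 = -9)
sqrt(-11529 + A(-210)) = sqrt(-11529 - 9) = sqrt(-11538) = 3*I*sqrt(1282)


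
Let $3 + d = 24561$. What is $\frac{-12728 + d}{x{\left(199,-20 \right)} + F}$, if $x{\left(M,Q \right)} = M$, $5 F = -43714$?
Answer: $- \frac{59150}{42719} \approx -1.3846$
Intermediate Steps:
$F = - \frac{43714}{5}$ ($F = \frac{1}{5} \left(-43714\right) = - \frac{43714}{5} \approx -8742.8$)
$d = 24558$ ($d = -3 + 24561 = 24558$)
$\frac{-12728 + d}{x{\left(199,-20 \right)} + F} = \frac{-12728 + 24558}{199 - \frac{43714}{5}} = \frac{11830}{- \frac{42719}{5}} = 11830 \left(- \frac{5}{42719}\right) = - \frac{59150}{42719}$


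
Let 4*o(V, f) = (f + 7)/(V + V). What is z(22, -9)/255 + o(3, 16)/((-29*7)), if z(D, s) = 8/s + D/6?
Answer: 4601/745416 ≈ 0.0061724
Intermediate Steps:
z(D, s) = 8/s + D/6 (z(D, s) = 8/s + D*(1/6) = 8/s + D/6)
o(V, f) = (7 + f)/(8*V) (o(V, f) = ((f + 7)/(V + V))/4 = ((7 + f)/((2*V)))/4 = ((7 + f)*(1/(2*V)))/4 = ((7 + f)/(2*V))/4 = (7 + f)/(8*V))
z(22, -9)/255 + o(3, 16)/((-29*7)) = (8/(-9) + (1/6)*22)/255 + ((1/8)*(7 + 16)/3)/((-29*7)) = (8*(-1/9) + 11/3)*(1/255) + ((1/8)*(1/3)*23)/(-203) = (-8/9 + 11/3)*(1/255) + (23/24)*(-1/203) = (25/9)*(1/255) - 23/4872 = 5/459 - 23/4872 = 4601/745416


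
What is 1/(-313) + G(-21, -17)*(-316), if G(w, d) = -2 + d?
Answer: 1879251/313 ≈ 6004.0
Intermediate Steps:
1/(-313) + G(-21, -17)*(-316) = 1/(-313) + (-2 - 17)*(-316) = -1/313 - 19*(-316) = -1/313 + 6004 = 1879251/313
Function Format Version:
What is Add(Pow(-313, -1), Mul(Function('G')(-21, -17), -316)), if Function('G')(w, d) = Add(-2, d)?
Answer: Rational(1879251, 313) ≈ 6004.0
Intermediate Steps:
Add(Pow(-313, -1), Mul(Function('G')(-21, -17), -316)) = Add(Pow(-313, -1), Mul(Add(-2, -17), -316)) = Add(Rational(-1, 313), Mul(-19, -316)) = Add(Rational(-1, 313), 6004) = Rational(1879251, 313)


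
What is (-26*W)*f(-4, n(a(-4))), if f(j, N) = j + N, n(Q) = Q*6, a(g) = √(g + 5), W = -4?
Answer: 208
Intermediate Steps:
a(g) = √(5 + g)
n(Q) = 6*Q
f(j, N) = N + j
(-26*W)*f(-4, n(a(-4))) = (-26*(-4))*(6*√(5 - 4) - 4) = 104*(6*√1 - 4) = 104*(6*1 - 4) = 104*(6 - 4) = 104*2 = 208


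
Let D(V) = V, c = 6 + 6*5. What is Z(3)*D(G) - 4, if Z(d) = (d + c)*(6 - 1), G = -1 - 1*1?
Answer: -394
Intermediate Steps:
G = -2 (G = -1 - 1 = -2)
c = 36 (c = 6 + 30 = 36)
Z(d) = 180 + 5*d (Z(d) = (d + 36)*(6 - 1) = (36 + d)*5 = 180 + 5*d)
Z(3)*D(G) - 4 = (180 + 5*3)*(-2) - 4 = (180 + 15)*(-2) - 4 = 195*(-2) - 4 = -390 - 4 = -394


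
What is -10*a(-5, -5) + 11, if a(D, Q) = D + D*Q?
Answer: -189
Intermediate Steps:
-10*a(-5, -5) + 11 = -(-50)*(1 - 5) + 11 = -(-50)*(-4) + 11 = -10*20 + 11 = -200 + 11 = -189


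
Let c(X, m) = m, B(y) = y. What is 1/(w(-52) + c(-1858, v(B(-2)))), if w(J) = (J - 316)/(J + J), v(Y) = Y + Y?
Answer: -13/6 ≈ -2.1667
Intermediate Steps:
v(Y) = 2*Y
w(J) = (-316 + J)/(2*J) (w(J) = (-316 + J)/((2*J)) = (-316 + J)*(1/(2*J)) = (-316 + J)/(2*J))
1/(w(-52) + c(-1858, v(B(-2)))) = 1/((1/2)*(-316 - 52)/(-52) + 2*(-2)) = 1/((1/2)*(-1/52)*(-368) - 4) = 1/(46/13 - 4) = 1/(-6/13) = -13/6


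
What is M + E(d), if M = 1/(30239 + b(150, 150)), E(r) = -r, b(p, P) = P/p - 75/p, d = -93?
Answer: 5624549/60479 ≈ 93.000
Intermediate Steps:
b(p, P) = -75/p + P/p
M = 2/60479 (M = 1/(30239 + (-75 + 150)/150) = 1/(30239 + (1/150)*75) = 1/(30239 + ½) = 1/(60479/2) = 2/60479 ≈ 3.3069e-5)
M + E(d) = 2/60479 - 1*(-93) = 2/60479 + 93 = 5624549/60479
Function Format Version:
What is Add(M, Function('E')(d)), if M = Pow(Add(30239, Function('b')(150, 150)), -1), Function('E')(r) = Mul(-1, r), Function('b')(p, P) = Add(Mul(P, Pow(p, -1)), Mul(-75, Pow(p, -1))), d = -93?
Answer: Rational(5624549, 60479) ≈ 93.000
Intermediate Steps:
Function('b')(p, P) = Add(Mul(-75, Pow(p, -1)), Mul(P, Pow(p, -1)))
M = Rational(2, 60479) (M = Pow(Add(30239, Mul(Pow(150, -1), Add(-75, 150))), -1) = Pow(Add(30239, Mul(Rational(1, 150), 75)), -1) = Pow(Add(30239, Rational(1, 2)), -1) = Pow(Rational(60479, 2), -1) = Rational(2, 60479) ≈ 3.3069e-5)
Add(M, Function('E')(d)) = Add(Rational(2, 60479), Mul(-1, -93)) = Add(Rational(2, 60479), 93) = Rational(5624549, 60479)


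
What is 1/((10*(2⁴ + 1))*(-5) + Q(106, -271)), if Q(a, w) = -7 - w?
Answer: -1/586 ≈ -0.0017065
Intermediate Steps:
1/((10*(2⁴ + 1))*(-5) + Q(106, -271)) = 1/((10*(2⁴ + 1))*(-5) + (-7 - 1*(-271))) = 1/((10*(16 + 1))*(-5) + (-7 + 271)) = 1/((10*17)*(-5) + 264) = 1/(170*(-5) + 264) = 1/(-850 + 264) = 1/(-586) = -1/586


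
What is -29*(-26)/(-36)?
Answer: -377/18 ≈ -20.944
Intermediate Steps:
-29*(-26)/(-36) = 754*(-1/36) = -377/18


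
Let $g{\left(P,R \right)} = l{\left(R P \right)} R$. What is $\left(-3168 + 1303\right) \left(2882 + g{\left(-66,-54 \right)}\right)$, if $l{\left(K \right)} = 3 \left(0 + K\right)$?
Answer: $1071416390$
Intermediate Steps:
$l{\left(K \right)} = 3 K$
$g{\left(P,R \right)} = 3 P R^{2}$ ($g{\left(P,R \right)} = 3 R P R = 3 P R R = 3 P R^{2}$)
$\left(-3168 + 1303\right) \left(2882 + g{\left(-66,-54 \right)}\right) = \left(-3168 + 1303\right) \left(2882 + 3 \left(-66\right) \left(-54\right)^{2}\right) = - 1865 \left(2882 + 3 \left(-66\right) 2916\right) = - 1865 \left(2882 - 577368\right) = \left(-1865\right) \left(-574486\right) = 1071416390$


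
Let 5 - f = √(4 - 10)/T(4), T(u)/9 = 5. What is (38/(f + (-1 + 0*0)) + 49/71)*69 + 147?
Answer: 325949718/383471 + 19665*I*√6/5401 ≈ 850.0 + 8.9186*I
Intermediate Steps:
T(u) = 45 (T(u) = 9*5 = 45)
f = 5 - I*√6/45 (f = 5 - √(4 - 10)/45 = 5 - √(-6)/45 = 5 - I*√6/45 ≈ 5.0 - 0.054433*I)
(38/(f + (-1 + 0*0)) + 49/71)*69 + 147 = (38/((5 - I*√6/45) + (-1 + 0*0)) + 49/71)*69 + 147 = (38/((5 - I*√6/45) + (-1 + 0)) + 49*(1/71))*69 + 147 = (38/((5 - I*√6/45) - 1) + 49/71)*69 + 147 = (38/(4 - I*√6/45) + 49/71)*69 + 147 = (49/71 + 38/(4 - I*√6/45))*69 + 147 = (3381/71 + 2622/(4 - I*√6/45)) + 147 = 13818/71 + 2622/(4 - I*√6/45)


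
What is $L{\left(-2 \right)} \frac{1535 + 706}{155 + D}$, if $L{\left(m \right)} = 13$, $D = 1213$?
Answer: $\frac{3237}{152} \approx 21.296$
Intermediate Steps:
$L{\left(-2 \right)} \frac{1535 + 706}{155 + D} = 13 \frac{1535 + 706}{155 + 1213} = 13 \cdot \frac{2241}{1368} = 13 \cdot 2241 \cdot \frac{1}{1368} = 13 \cdot \frac{249}{152} = \frac{3237}{152}$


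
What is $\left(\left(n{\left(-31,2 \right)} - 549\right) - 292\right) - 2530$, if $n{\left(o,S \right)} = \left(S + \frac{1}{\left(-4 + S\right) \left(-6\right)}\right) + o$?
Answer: $- \frac{40799}{12} \approx -3399.9$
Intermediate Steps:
$n{\left(o,S \right)} = S + o - \frac{1}{6 \left(-4 + S\right)}$ ($n{\left(o,S \right)} = \left(S + \frac{1}{-4 + S} \left(- \frac{1}{6}\right)\right) + o = \left(S - \frac{1}{6 \left(-4 + S\right)}\right) + o = S + o - \frac{1}{6 \left(-4 + S\right)}$)
$\left(\left(n{\left(-31,2 \right)} - 549\right) - 292\right) - 2530 = \left(\left(\frac{- \frac{1}{6} + 2^{2} - 8 - -124 + 2 \left(-31\right)}{-4 + 2} - 549\right) - 292\right) - 2530 = \left(\left(\frac{- \frac{1}{6} + 4 - 8 + 124 - 62}{-2} - 549\right) - 292\right) - 2530 = \left(\left(\left(- \frac{1}{2}\right) \frac{347}{6} - 549\right) - 292\right) - 2530 = \left(\left(- \frac{347}{12} - 549\right) - 292\right) - 2530 = \left(- \frac{6935}{12} - 292\right) - 2530 = - \frac{10439}{12} - 2530 = - \frac{40799}{12}$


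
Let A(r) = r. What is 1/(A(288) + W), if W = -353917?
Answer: -1/353629 ≈ -2.8278e-6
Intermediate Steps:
1/(A(288) + W) = 1/(288 - 353917) = 1/(-353629) = -1/353629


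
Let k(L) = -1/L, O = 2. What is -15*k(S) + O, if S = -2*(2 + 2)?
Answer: ⅛ ≈ 0.12500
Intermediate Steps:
S = -8 (S = -2*4 = -8)
-15*k(S) + O = -(-15)/(-8) + 2 = -(-15)*(-1)/8 + 2 = -15*⅛ + 2 = -15/8 + 2 = ⅛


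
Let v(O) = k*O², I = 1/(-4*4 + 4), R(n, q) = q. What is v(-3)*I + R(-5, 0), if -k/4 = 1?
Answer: 3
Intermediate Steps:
k = -4 (k = -4*1 = -4)
I = -1/12 (I = 1/(-16 + 4) = 1/(-12) = -1/12 ≈ -0.083333)
v(O) = -4*O²
v(-3)*I + R(-5, 0) = -4*(-3)²*(-1/12) + 0 = -4*9*(-1/12) + 0 = -36*(-1/12) + 0 = 3 + 0 = 3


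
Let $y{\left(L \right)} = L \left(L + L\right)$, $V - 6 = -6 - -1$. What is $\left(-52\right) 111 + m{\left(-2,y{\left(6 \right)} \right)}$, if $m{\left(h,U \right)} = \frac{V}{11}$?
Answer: $- \frac{63491}{11} \approx -5771.9$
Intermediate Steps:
$V = 1$ ($V = 6 - 5 = 1$)
$y{\left(L \right)} = 2 L^{2}$ ($y{\left(L \right)} = L 2 L = 2 L^{2}$)
$m{\left(h,U \right)} = \frac{1}{11}$ ($m{\left(h,U \right)} = 1 \cdot \frac{1}{11} = \frac{1}{11}$)
$\left(-52\right) 111 + m{\left(-2,y{\left(6 \right)} \right)} = \left(-52\right) 111 + \frac{1}{11} = -5772 + \frac{1}{11} = - \frac{63491}{11}$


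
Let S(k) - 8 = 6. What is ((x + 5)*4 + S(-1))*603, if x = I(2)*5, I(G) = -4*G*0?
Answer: 20502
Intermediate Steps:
I(G) = 0
S(k) = 14 (S(k) = 8 + 6 = 14)
x = 0 (x = 0*5 = 0)
((x + 5)*4 + S(-1))*603 = ((0 + 5)*4 + 14)*603 = (5*4 + 14)*603 = (20 + 14)*603 = 34*603 = 20502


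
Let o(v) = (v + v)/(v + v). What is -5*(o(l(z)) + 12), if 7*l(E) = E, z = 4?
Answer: -65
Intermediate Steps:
l(E) = E/7
o(v) = 1 (o(v) = (2*v)/((2*v)) = (2*v)*(1/(2*v)) = 1)
-5*(o(l(z)) + 12) = -5*(1 + 12) = -5*13 = -65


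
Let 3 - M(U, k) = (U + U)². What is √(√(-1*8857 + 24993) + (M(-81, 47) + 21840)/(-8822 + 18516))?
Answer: √(-42663294 + 187947272*√4034)/9694 ≈ 11.250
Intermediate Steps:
M(U, k) = 3 - 4*U² (M(U, k) = 3 - (U + U)² = 3 - (2*U)² = 3 - 4*U²)
√(√(-1*8857 + 24993) + (M(-81, 47) + 21840)/(-8822 + 18516)) = √(√(-1*8857 + 24993) + ((3 - 4*(-81)²) + 21840)/(-8822 + 18516)) = √(√(-8857 + 24993) + ((3 - 4*6561) + 21840)/9694) = √(√16136 + ((3 - 26244) + 21840)*(1/9694)) = √(2*√4034 + (-26241 + 21840)*(1/9694)) = √(2*√4034 - 4401*1/9694) = √(2*√4034 - 4401/9694) = √(-4401/9694 + 2*√4034)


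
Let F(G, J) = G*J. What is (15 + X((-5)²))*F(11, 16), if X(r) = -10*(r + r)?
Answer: -85360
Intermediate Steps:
X(r) = -20*r
(15 + X((-5)²))*F(11, 16) = (15 - 20*(-5)²)*(11*16) = (15 - 20*25)*176 = (15 - 500)*176 = -485*176 = -85360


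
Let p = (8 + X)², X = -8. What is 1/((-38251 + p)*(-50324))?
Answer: 1/1924943324 ≈ 5.1950e-10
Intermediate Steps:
p = 0 (p = (8 - 8)² = 0² = 0)
1/((-38251 + p)*(-50324)) = 1/((-38251 + 0)*(-50324)) = -1/50324/(-38251) = -1/38251*(-1/50324) = 1/1924943324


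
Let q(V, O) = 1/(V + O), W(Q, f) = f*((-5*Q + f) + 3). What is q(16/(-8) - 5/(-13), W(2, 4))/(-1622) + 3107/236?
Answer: 7559357/574188 ≈ 13.165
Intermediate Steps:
W(Q, f) = f*(3 + f - 5*Q) (W(Q, f) = f*((f - 5*Q) + 3) = f*(3 + f - 5*Q))
q(V, O) = 1/(O + V)
q(16/(-8) - 5/(-13), W(2, 4))/(-1622) + 3107/236 = 1/((4*(3 + 4 - 5*2) + (16/(-8) - 5/(-13)))*(-1622)) + 3107/236 = -1/1622/(4*(3 + 4 - 10) + (16*(-⅛) - 5*(-1/13))) + 3107*(1/236) = -1/1622/(4*(-3) + (-2 + 5/13)) + 3107/236 = -1/1622/(-12 - 21/13) + 3107/236 = -1/1622/(-177/13) + 3107/236 = -13/177*(-1/1622) + 3107/236 = 13/287094 + 3107/236 = 7559357/574188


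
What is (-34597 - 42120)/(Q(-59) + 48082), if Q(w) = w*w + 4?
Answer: -76717/51567 ≈ -1.4877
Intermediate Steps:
Q(w) = 4 + w² (Q(w) = w² + 4 = 4 + w²)
(-34597 - 42120)/(Q(-59) + 48082) = (-34597 - 42120)/((4 + (-59)²) + 48082) = -76717/((4 + 3481) + 48082) = -76717/(3485 + 48082) = -76717/51567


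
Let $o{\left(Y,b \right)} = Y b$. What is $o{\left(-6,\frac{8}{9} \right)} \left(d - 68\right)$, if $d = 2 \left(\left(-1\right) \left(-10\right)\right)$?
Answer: $256$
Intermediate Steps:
$d = 20$ ($d = 2 \cdot 10 = 20$)
$o{\left(-6,\frac{8}{9} \right)} \left(d - 68\right) = - 6 \cdot \frac{8}{9} \left(20 - 68\right) = - 6 \cdot 8 \cdot \frac{1}{9} \left(-48\right) = \left(-6\right) \frac{8}{9} \left(-48\right) = \left(- \frac{16}{3}\right) \left(-48\right) = 256$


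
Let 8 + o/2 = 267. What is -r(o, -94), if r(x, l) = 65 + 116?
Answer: -181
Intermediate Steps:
o = 518 (o = -16 + 2*267 = -16 + 534 = 518)
r(x, l) = 181
-r(o, -94) = -1*181 = -181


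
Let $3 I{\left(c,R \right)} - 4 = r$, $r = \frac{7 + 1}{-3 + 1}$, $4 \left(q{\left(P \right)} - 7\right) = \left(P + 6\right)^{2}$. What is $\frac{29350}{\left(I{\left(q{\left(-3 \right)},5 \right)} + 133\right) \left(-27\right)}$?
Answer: $- \frac{29350}{3591} \approx -8.1732$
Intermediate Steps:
$q{\left(P \right)} = 7 + \frac{\left(6 + P\right)^{2}}{4}$ ($q{\left(P \right)} = 7 + \frac{\left(P + 6\right)^{2}}{4} = 7 + \frac{\left(6 + P\right)^{2}}{4}$)
$r = -4$ ($r = \frac{8}{-2} = 8 \left(- \frac{1}{2}\right) = -4$)
$I{\left(c,R \right)} = 0$ ($I{\left(c,R \right)} = \frac{4}{3} + \frac{1}{3} \left(-4\right) = \frac{4}{3} - \frac{4}{3} = 0$)
$\frac{29350}{\left(I{\left(q{\left(-3 \right)},5 \right)} + 133\right) \left(-27\right)} = \frac{29350}{\left(0 + 133\right) \left(-27\right)} = \frac{29350}{133 \left(-27\right)} = \frac{29350}{-3591} = 29350 \left(- \frac{1}{3591}\right) = - \frac{29350}{3591}$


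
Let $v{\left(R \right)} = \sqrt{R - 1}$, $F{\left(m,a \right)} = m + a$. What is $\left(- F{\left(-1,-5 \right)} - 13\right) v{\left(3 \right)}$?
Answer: $- 7 \sqrt{2} \approx -9.8995$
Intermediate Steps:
$F{\left(m,a \right)} = a + m$
$v{\left(R \right)} = \sqrt{-1 + R}$
$\left(- F{\left(-1,-5 \right)} - 13\right) v{\left(3 \right)} = \left(- (-5 - 1) - 13\right) \sqrt{-1 + 3} = \left(\left(-1\right) \left(-6\right) - 13\right) \sqrt{2} = \left(6 - 13\right) \sqrt{2} = - 7 \sqrt{2}$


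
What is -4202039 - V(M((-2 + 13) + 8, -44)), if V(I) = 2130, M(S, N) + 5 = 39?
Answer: -4204169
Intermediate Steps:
M(S, N) = 34 (M(S, N) = -5 + 39 = 34)
-4202039 - V(M((-2 + 13) + 8, -44)) = -4202039 - 1*2130 = -4202039 - 2130 = -4204169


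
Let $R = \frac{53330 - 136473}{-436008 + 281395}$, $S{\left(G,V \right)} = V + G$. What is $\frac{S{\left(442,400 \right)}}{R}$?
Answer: $\frac{130184146}{83143} \approx 1565.8$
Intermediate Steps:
$S{\left(G,V \right)} = G + V$
$R = \frac{83143}{154613}$ ($R = - \frac{83143}{-154613} = \left(-83143\right) \left(- \frac{1}{154613}\right) = \frac{83143}{154613} \approx 0.53775$)
$\frac{S{\left(442,400 \right)}}{R} = \frac{442 + 400}{\frac{83143}{154613}} = 842 \cdot \frac{154613}{83143} = \frac{130184146}{83143}$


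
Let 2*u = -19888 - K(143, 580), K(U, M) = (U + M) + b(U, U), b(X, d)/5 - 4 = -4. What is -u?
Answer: 20611/2 ≈ 10306.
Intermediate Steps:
b(X, d) = 0 (b(X, d) = 20 + 5*(-4) = 20 - 20 = 0)
K(U, M) = M + U (K(U, M) = (U + M) + 0 = (M + U) + 0 = M + U)
u = -20611/2 (u = (-19888 - (580 + 143))/2 = (-19888 - 1*723)/2 = (-19888 - 723)/2 = (1/2)*(-20611) = -20611/2 ≈ -10306.)
-u = -1*(-20611/2) = 20611/2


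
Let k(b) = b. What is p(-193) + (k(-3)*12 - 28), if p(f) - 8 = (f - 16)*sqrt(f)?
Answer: -56 - 209*I*sqrt(193) ≈ -56.0 - 2903.5*I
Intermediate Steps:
p(f) = 8 + sqrt(f)*(-16 + f) (p(f) = 8 + (f - 16)*sqrt(f) = 8 + (-16 + f)*sqrt(f) = 8 + sqrt(f)*(-16 + f))
p(-193) + (k(-3)*12 - 28) = (8 + (-193)**(3/2) - 16*I*sqrt(193)) + (-3*12 - 28) = (8 - 193*I*sqrt(193) - 16*I*sqrt(193)) + (-36 - 28) = (8 - 193*I*sqrt(193) - 16*I*sqrt(193)) - 64 = (8 - 209*I*sqrt(193)) - 64 = -56 - 209*I*sqrt(193)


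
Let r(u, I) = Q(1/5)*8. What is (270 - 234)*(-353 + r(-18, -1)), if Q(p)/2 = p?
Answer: -62964/5 ≈ -12593.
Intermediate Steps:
Q(p) = 2*p
r(u, I) = 16/5 (r(u, I) = (2/5)*8 = (2*(⅕))*8 = (⅖)*8 = 16/5)
(270 - 234)*(-353 + r(-18, -1)) = (270 - 234)*(-353 + 16/5) = 36*(-1749/5) = -62964/5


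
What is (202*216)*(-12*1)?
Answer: -523584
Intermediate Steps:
(202*216)*(-12*1) = 43632*(-12) = -523584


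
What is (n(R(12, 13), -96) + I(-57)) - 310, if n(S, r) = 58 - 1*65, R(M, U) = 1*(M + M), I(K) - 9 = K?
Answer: -365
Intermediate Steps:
I(K) = 9 + K
R(M, U) = 2*M (R(M, U) = 1*(2*M) = 2*M)
n(S, r) = -7 (n(S, r) = 58 - 65 = -7)
(n(R(12, 13), -96) + I(-57)) - 310 = (-7 + (9 - 57)) - 310 = (-7 - 48) - 310 = -55 - 310 = -365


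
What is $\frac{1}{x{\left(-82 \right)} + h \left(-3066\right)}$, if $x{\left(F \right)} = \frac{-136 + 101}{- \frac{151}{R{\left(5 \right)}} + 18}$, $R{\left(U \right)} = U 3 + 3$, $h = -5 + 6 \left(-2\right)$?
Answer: $\frac{173}{9016476} \approx 1.9187 \cdot 10^{-5}$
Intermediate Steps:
$h = -17$ ($h = -5 - 12 = -17$)
$R{\left(U \right)} = 3 + 3 U$ ($R{\left(U \right)} = 3 U + 3 = 3 + 3 U$)
$x{\left(F \right)} = - \frac{630}{173}$ ($x{\left(F \right)} = \frac{-136 + 101}{- \frac{151}{3 + 3 \cdot 5} + 18} = - \frac{35}{- \frac{151}{3 + 15} + 18} = - \frac{35}{- \frac{151}{18} + 18} = - \frac{35}{\frac{173}{18}} = \left(-35\right) \frac{18}{173} = - \frac{630}{173}$)
$\frac{1}{x{\left(-82 \right)} + h \left(-3066\right)} = \frac{1}{- \frac{630}{173} - -52122} = \frac{1}{- \frac{630}{173} + 52122} = \frac{1}{\frac{9016476}{173}} = \frac{173}{9016476}$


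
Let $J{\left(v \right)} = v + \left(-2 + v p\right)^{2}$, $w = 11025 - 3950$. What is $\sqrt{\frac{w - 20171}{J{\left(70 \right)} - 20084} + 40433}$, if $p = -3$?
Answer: $\frac{\sqrt{698027253845}}{4155} \approx 201.08$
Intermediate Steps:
$w = 7075$ ($w = 11025 - 3950 = 7075$)
$J{\left(v \right)} = v + \left(-2 - 3 v\right)^{2}$ ($J{\left(v \right)} = v + \left(-2 + v \left(-3\right)\right)^{2} = v + \left(-2 - 3 v\right)^{2}$)
$\sqrt{\frac{w - 20171}{J{\left(70 \right)} - 20084} + 40433} = \sqrt{\frac{7075 - 20171}{\left(70 + \left(2 + 3 \cdot 70\right)^{2}\right) - 20084} + 40433} = \sqrt{- \frac{13096}{\left(70 + \left(2 + 210\right)^{2}\right) - 20084} + 40433} = \sqrt{- \frac{13096}{\left(70 + 212^{2}\right) - 20084} + 40433} = \sqrt{- \frac{13096}{\left(70 + 44944\right) - 20084} + 40433} = \sqrt{- \frac{13096}{45014 - 20084} + 40433} = \sqrt{- \frac{13096}{24930} + 40433} = \sqrt{\left(-13096\right) \frac{1}{24930} + 40433} = \sqrt{- \frac{6548}{12465} + 40433} = \sqrt{\frac{503990797}{12465}} = \frac{\sqrt{698027253845}}{4155}$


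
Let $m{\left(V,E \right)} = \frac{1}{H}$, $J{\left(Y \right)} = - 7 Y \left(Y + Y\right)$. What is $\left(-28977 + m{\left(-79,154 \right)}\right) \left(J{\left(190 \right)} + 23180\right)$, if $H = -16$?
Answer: $\frac{55893276315}{4} \approx 1.3973 \cdot 10^{10}$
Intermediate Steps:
$J{\left(Y \right)} = - 14 Y^{2}$ ($J{\left(Y \right)} = - 7 Y 2 Y = - 14 Y^{2}$)
$m{\left(V,E \right)} = - \frac{1}{16}$ ($m{\left(V,E \right)} = \frac{1}{-16} = - \frac{1}{16}$)
$\left(-28977 + m{\left(-79,154 \right)}\right) \left(J{\left(190 \right)} + 23180\right) = \left(-28977 - \frac{1}{16}\right) \left(- 14 \cdot 190^{2} + 23180\right) = - \frac{463633 \left(\left(-14\right) 36100 + 23180\right)}{16} = - \frac{463633 \left(-505400 + 23180\right)}{16} = \left(- \frac{463633}{16}\right) \left(-482220\right) = \frac{55893276315}{4}$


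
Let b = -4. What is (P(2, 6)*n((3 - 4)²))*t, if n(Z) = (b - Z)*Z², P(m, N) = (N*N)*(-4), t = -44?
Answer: -31680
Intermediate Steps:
P(m, N) = -4*N² (P(m, N) = N²*(-4) = -4*N²)
n(Z) = Z²*(-4 - Z) (n(Z) = (-4 - Z)*Z² = Z²*(-4 - Z))
(P(2, 6)*n((3 - 4)²))*t = ((-4*6²)*(((3 - 4)²)²*(-4 - (3 - 4)²)))*(-44) = ((-4*36)*(((-1)²)²*(-4 - 1*(-1)²)))*(-44) = -144*1²*(-4 - 1*1)*(-44) = -144*(-4 - 1)*(-44) = -144*(-5)*(-44) = 720*(-44) = -31680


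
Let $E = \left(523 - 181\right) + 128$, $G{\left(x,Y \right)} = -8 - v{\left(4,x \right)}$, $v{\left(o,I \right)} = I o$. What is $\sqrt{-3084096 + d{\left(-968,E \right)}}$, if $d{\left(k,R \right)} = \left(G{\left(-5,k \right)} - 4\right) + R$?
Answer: $i \sqrt{3083618} \approx 1756.0 i$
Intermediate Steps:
$G{\left(x,Y \right)} = -8 - 4 x$ ($G{\left(x,Y \right)} = -8 - x 4 = -8 - 4 x$)
$E = 470$ ($E = 342 + 128 = 470$)
$d{\left(k,R \right)} = 8 + R$ ($d{\left(k,R \right)} = \left(\left(-8 - -20\right) - 4\right) + R = \left(\left(-8 + 20\right) - 4\right) + R = \left(12 - 4\right) + R = 8 + R$)
$\sqrt{-3084096 + d{\left(-968,E \right)}} = \sqrt{-3084096 + \left(8 + 470\right)} = \sqrt{-3084096 + 478} = \sqrt{-3083618} = i \sqrt{3083618}$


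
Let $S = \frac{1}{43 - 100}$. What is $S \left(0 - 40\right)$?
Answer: $\frac{40}{57} \approx 0.70175$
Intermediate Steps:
$S = - \frac{1}{57}$ ($S = \frac{1}{-57} = - \frac{1}{57} \approx -0.017544$)
$S \left(0 - 40\right) = - \frac{0 - 40}{57} = \left(- \frac{1}{57}\right) \left(-40\right) = \frac{40}{57}$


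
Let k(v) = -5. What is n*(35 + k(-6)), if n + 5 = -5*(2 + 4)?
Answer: -1050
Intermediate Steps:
n = -35 (n = -5 - 5*(2 + 4) = -5 - 5*6 = -5 - 30 = -35)
n*(35 + k(-6)) = -35*(35 - 5) = -35*30 = -1050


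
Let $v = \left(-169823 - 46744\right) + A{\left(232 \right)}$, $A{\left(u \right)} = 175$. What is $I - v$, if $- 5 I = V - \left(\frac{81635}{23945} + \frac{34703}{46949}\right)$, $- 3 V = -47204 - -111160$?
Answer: $\frac{744182223540166}{3372581415} \approx 2.2066 \cdot 10^{5}$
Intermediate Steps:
$V = - \frac{63956}{3}$ ($V = - \frac{-47204 - -111160}{3} = - \frac{-47204 + 111160}{3} = \left(- \frac{1}{3}\right) 63956 = - \frac{63956}{3} \approx -21319.0$)
$v = -216392$ ($v = \left(-169823 - 46744\right) + 175 = -216567 + 175 = -216392$)
$I = \frac{14382585985486}{3372581415}$ ($I = - \frac{- \frac{63956}{3} - \left(\frac{81635}{23945} + \frac{34703}{46949}\right)}{5} = - \frac{- \frac{63956}{3} - \left(81635 \cdot \frac{1}{23945} + 34703 \cdot \frac{1}{46949}\right)}{5} = - \frac{- \frac{63956}{3} - \left(\frac{16327}{4789} + \frac{34703}{46949}\right)}{5} = - \frac{- \frac{63956}{3} - \frac{932728990}{224838761}}{5} = \left(- \frac{1}{5}\right) \left(- \frac{14382585985486}{674516283}\right) = \frac{14382585985486}{3372581415} \approx 4264.6$)
$I - v = \frac{14382585985486}{3372581415} - -216392 = \frac{14382585985486}{3372581415} + 216392 = \frac{744182223540166}{3372581415}$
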